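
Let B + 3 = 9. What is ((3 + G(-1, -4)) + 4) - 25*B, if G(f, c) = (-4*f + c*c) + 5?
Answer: -118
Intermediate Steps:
B = 6 (B = -3 + 9 = 6)
G(f, c) = 5 + c² - 4*f (G(f, c) = (-4*f + c²) + 5 = (c² - 4*f) + 5 = 5 + c² - 4*f)
((3 + G(-1, -4)) + 4) - 25*B = ((3 + (5 + (-4)² - 4*(-1))) + 4) - 25*6 = ((3 + (5 + 16 + 4)) + 4) - 150 = ((3 + 25) + 4) - 150 = (28 + 4) - 150 = 32 - 150 = -118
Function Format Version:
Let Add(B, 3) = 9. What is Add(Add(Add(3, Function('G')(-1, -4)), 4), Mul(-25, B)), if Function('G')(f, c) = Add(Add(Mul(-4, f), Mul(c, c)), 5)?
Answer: -118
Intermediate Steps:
B = 6 (B = Add(-3, 9) = 6)
Function('G')(f, c) = Add(5, Pow(c, 2), Mul(-4, f)) (Function('G')(f, c) = Add(Add(Mul(-4, f), Pow(c, 2)), 5) = Add(Add(Pow(c, 2), Mul(-4, f)), 5) = Add(5, Pow(c, 2), Mul(-4, f)))
Add(Add(Add(3, Function('G')(-1, -4)), 4), Mul(-25, B)) = Add(Add(Add(3, Add(5, Pow(-4, 2), Mul(-4, -1))), 4), Mul(-25, 6)) = Add(Add(Add(3, Add(5, 16, 4)), 4), -150) = Add(Add(Add(3, 25), 4), -150) = Add(Add(28, 4), -150) = Add(32, -150) = -118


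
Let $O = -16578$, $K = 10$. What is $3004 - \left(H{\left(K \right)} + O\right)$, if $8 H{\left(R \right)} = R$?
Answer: $\frac{78323}{4} \approx 19581.0$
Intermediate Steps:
$H{\left(R \right)} = \frac{R}{8}$
$3004 - \left(H{\left(K \right)} + O\right) = 3004 - \left(\frac{1}{8} \cdot 10 - 16578\right) = 3004 - \left(\frac{5}{4} - 16578\right) = 3004 - - \frac{66307}{4} = 3004 + \frac{66307}{4} = \frac{78323}{4}$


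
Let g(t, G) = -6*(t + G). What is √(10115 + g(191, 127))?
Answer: √8207 ≈ 90.593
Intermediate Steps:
g(t, G) = -6*G - 6*t (g(t, G) = -6*(G + t) = -6*G - 6*t)
√(10115 + g(191, 127)) = √(10115 + (-6*127 - 6*191)) = √(10115 + (-762 - 1146)) = √(10115 - 1908) = √8207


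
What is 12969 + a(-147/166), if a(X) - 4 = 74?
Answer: 13047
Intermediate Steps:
a(X) = 78 (a(X) = 4 + 74 = 78)
12969 + a(-147/166) = 12969 + 78 = 13047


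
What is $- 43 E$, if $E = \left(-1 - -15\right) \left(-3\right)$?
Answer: $1806$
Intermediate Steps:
$E = -42$ ($E = \left(-1 + 15\right) \left(-3\right) = 14 \left(-3\right) = -42$)
$- 43 E = \left(-43\right) \left(-42\right) = 1806$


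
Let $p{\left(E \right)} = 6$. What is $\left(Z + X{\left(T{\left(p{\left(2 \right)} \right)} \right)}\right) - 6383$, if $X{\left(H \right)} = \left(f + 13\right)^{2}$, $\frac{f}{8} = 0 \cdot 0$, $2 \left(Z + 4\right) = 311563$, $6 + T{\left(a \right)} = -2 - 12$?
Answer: $\frac{299127}{2} \approx 1.4956 \cdot 10^{5}$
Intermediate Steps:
$T{\left(a \right)} = -20$ ($T{\left(a \right)} = -6 - 14 = -20$)
$Z = \frac{311555}{2}$ ($Z = -4 + \frac{1}{2} \cdot 311563 = -4 + \frac{311563}{2} = \frac{311555}{2} \approx 1.5578 \cdot 10^{5}$)
$f = 0$ ($f = 8 \cdot 0 \cdot 0 = 8 \cdot 0 = 0$)
$X{\left(H \right)} = 169$ ($X{\left(H \right)} = \left(0 + 13\right)^{2} = 13^{2} = 169$)
$\left(Z + X{\left(T{\left(p{\left(2 \right)} \right)} \right)}\right) - 6383 = \left(\frac{311555}{2} + 169\right) - 6383 = \frac{311893}{2} - 6383 = \frac{299127}{2}$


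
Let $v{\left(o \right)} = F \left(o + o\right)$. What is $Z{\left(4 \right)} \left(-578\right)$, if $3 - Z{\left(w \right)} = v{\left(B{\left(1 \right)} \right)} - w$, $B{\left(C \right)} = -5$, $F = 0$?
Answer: $-4046$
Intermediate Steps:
$v{\left(o \right)} = 0$ ($v{\left(o \right)} = 0 \left(o + o\right) = 0 \cdot 2 o = 0$)
$Z{\left(w \right)} = 3 + w$ ($Z{\left(w \right)} = 3 - \left(0 - w\right) = 3 - - w = 3 + w$)
$Z{\left(4 \right)} \left(-578\right) = \left(3 + 4\right) \left(-578\right) = 7 \left(-578\right) = -4046$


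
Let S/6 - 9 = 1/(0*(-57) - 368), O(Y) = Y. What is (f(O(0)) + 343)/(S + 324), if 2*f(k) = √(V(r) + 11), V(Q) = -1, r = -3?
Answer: 63112/69549 + 92*√10/69549 ≈ 0.91163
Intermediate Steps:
f(k) = √10/2 (f(k) = √(-1 + 11)/2 = √10/2)
S = 9933/184 (S = 54 + 6/(0*(-57) - 368) = 54 + 6/(0 - 368) = 54 + 6/(-368) = 54 + 6*(-1/368) = 54 - 3/184 = 9933/184 ≈ 53.984)
(f(O(0)) + 343)/(S + 324) = (√10/2 + 343)/(9933/184 + 324) = (343 + √10/2)/(69549/184) = (343 + √10/2)*(184/69549) = 63112/69549 + 92*√10/69549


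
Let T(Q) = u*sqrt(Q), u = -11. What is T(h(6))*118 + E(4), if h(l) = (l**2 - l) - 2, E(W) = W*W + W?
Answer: 20 - 2596*sqrt(7) ≈ -6848.4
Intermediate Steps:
E(W) = W + W**2 (E(W) = W**2 + W = W + W**2)
h(l) = -2 + l**2 - l
T(Q) = -11*sqrt(Q)
T(h(6))*118 + E(4) = -11*sqrt(-2 + 6**2 - 1*6)*118 + 4*(1 + 4) = -11*sqrt(-2 + 36 - 6)*118 + 4*5 = -22*sqrt(7)*118 + 20 = -2596*sqrt(7) + 20 = 20 - 2596*sqrt(7)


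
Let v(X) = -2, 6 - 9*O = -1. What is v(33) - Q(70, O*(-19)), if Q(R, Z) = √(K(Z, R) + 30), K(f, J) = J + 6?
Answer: -2 - √106 ≈ -12.296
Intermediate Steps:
O = 7/9 (O = ⅔ - ⅑*(-1) = ⅔ + ⅑ = 7/9 ≈ 0.77778)
K(f, J) = 6 + J
Q(R, Z) = √(36 + R) (Q(R, Z) = √((6 + R) + 30) = √(36 + R))
v(33) - Q(70, O*(-19)) = -2 - √(36 + 70) = -2 - √106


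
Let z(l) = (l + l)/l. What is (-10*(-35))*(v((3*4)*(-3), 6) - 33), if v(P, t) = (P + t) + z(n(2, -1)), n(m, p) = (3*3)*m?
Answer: -21350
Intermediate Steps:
n(m, p) = 9*m
z(l) = 2 (z(l) = (2*l)/l = 2)
v(P, t) = 2 + P + t (v(P, t) = (P + t) + 2 = 2 + P + t)
(-10*(-35))*(v((3*4)*(-3), 6) - 33) = (-10*(-35))*((2 + (3*4)*(-3) + 6) - 33) = 350*((2 + 12*(-3) + 6) - 33) = 350*((2 - 36 + 6) - 33) = 350*(-28 - 33) = 350*(-61) = -21350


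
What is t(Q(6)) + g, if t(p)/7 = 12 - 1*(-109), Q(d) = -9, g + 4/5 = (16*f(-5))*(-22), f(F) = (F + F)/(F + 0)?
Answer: 711/5 ≈ 142.20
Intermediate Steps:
f(F) = 2 (f(F) = (2*F)/F = 2)
g = -3524/5 (g = -⅘ + (16*2)*(-22) = -⅘ + 32*(-22) = -⅘ - 704 = -3524/5 ≈ -704.80)
t(p) = 847 (t(p) = 7*(12 - 1*(-109)) = 7*(12 + 109) = 7*121 = 847)
t(Q(6)) + g = 847 - 3524/5 = 711/5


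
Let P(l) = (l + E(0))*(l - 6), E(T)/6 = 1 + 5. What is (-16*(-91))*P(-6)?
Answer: -524160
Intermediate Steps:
E(T) = 36 (E(T) = 6*(1 + 5) = 6*6 = 36)
P(l) = (-6 + l)*(36 + l) (P(l) = (l + 36)*(l - 6) = (36 + l)*(-6 + l) = (-6 + l)*(36 + l))
(-16*(-91))*P(-6) = (-16*(-91))*(-216 + (-6)**2 + 30*(-6)) = 1456*(-216 + 36 - 180) = 1456*(-360) = -524160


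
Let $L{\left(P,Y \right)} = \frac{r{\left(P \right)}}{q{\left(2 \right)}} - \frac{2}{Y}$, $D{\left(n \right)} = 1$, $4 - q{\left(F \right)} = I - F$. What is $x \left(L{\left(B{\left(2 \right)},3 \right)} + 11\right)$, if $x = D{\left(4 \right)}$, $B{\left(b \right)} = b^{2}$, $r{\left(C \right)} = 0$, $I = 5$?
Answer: $\frac{31}{3} \approx 10.333$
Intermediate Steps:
$q{\left(F \right)} = -1 + F$ ($q{\left(F \right)} = 4 - \left(5 - F\right) = 4 + \left(-5 + F\right) = -1 + F$)
$L{\left(P,Y \right)} = - \frac{2}{Y}$ ($L{\left(P,Y \right)} = \frac{0}{-1 + 2} - \frac{2}{Y} = \frac{0}{1} - \frac{2}{Y} = 0 \cdot 1 - \frac{2}{Y} = 0 - \frac{2}{Y} = - \frac{2}{Y}$)
$x = 1$
$x \left(L{\left(B{\left(2 \right)},3 \right)} + 11\right) = 1 \left(- \frac{2}{3} + 11\right) = 1 \cdot \frac{31}{3} = \frac{31}{3}$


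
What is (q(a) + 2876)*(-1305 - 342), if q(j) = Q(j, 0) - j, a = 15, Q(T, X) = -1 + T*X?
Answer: -4710420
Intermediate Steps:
q(j) = -1 - j (q(j) = (-1 + j*0) - j = (-1 + 0) - j = -1 - j)
(q(a) + 2876)*(-1305 - 342) = ((-1 - 1*15) + 2876)*(-1305 - 342) = ((-1 - 15) + 2876)*(-1647) = (-16 + 2876)*(-1647) = 2860*(-1647) = -4710420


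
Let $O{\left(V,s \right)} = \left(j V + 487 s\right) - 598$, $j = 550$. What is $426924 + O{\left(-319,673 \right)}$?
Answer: $578627$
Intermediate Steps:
$O{\left(V,s \right)} = -598 + 487 s + 550 V$ ($O{\left(V,s \right)} = \left(550 V + 487 s\right) - 598 = \left(487 s + 550 V\right) - 598 = -598 + 487 s + 550 V$)
$426924 + O{\left(-319,673 \right)} = 426924 + \left(-598 + 487 \cdot 673 + 550 \left(-319\right)\right) = 426924 - -151703 = 426924 + 151703 = 578627$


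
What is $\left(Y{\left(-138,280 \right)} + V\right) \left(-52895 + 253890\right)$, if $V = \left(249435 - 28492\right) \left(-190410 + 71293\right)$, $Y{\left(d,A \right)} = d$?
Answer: $-5289799970931655$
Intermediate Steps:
$V = -26318067331$ ($V = 220943 \left(-119117\right) = -26318067331$)
$\left(Y{\left(-138,280 \right)} + V\right) \left(-52895 + 253890\right) = \left(-138 - 26318067331\right) \left(-52895 + 253890\right) = \left(-26318067469\right) 200995 = -5289799970931655$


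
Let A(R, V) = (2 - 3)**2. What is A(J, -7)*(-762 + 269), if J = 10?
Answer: -493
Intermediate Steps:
A(R, V) = 1 (A(R, V) = (-1)**2 = 1)
A(J, -7)*(-762 + 269) = 1*(-762 + 269) = 1*(-493) = -493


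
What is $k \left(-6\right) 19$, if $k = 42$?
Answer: $-4788$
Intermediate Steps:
$k \left(-6\right) 19 = 42 \left(-6\right) 19 = \left(-252\right) 19 = -4788$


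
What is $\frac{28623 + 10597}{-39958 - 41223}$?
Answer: $- \frac{39220}{81181} \approx -0.48312$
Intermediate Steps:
$\frac{28623 + 10597}{-39958 - 41223} = \frac{39220}{-81181} = 39220 \left(- \frac{1}{81181}\right) = - \frac{39220}{81181}$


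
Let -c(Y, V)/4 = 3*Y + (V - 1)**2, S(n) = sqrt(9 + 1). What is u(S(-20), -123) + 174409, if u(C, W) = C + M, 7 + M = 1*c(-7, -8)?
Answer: 174162 + sqrt(10) ≈ 1.7417e+5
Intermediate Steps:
S(n) = sqrt(10)
c(Y, V) = -12*Y - 4*(-1 + V)**2 (c(Y, V) = -4*(3*Y + (V - 1)**2) = -4*(3*Y + (-1 + V)**2) = -4*((-1 + V)**2 + 3*Y) = -12*Y - 4*(-1 + V)**2)
M = -247 (M = -7 + 1*(-12*(-7) - 4*(-1 - 8)**2) = -7 + 1*(84 - 4*(-9)**2) = -7 + 1*(84 - 4*81) = -7 + 1*(84 - 324) = -7 + 1*(-240) = -7 - 240 = -247)
u(C, W) = -247 + C (u(C, W) = C - 247 = -247 + C)
u(S(-20), -123) + 174409 = (-247 + sqrt(10)) + 174409 = 174162 + sqrt(10)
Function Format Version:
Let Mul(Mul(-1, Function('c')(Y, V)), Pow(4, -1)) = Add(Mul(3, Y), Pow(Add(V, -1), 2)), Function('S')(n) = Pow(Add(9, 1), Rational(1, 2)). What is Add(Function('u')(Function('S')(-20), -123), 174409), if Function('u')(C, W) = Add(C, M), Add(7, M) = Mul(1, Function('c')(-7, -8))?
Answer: Add(174162, Pow(10, Rational(1, 2))) ≈ 1.7417e+5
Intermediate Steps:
Function('S')(n) = Pow(10, Rational(1, 2))
Function('c')(Y, V) = Add(Mul(-12, Y), Mul(-4, Pow(Add(-1, V), 2))) (Function('c')(Y, V) = Mul(-4, Add(Mul(3, Y), Pow(Add(V, -1), 2))) = Mul(-4, Add(Mul(3, Y), Pow(Add(-1, V), 2))) = Mul(-4, Add(Pow(Add(-1, V), 2), Mul(3, Y))) = Add(Mul(-12, Y), Mul(-4, Pow(Add(-1, V), 2))))
M = -247 (M = Add(-7, Mul(1, Add(Mul(-12, -7), Mul(-4, Pow(Add(-1, -8), 2))))) = Add(-7, Mul(1, Add(84, Mul(-4, Pow(-9, 2))))) = Add(-7, Mul(1, Add(84, Mul(-4, 81)))) = Add(-7, Mul(1, Add(84, -324))) = Add(-7, Mul(1, -240)) = Add(-7, -240) = -247)
Function('u')(C, W) = Add(-247, C) (Function('u')(C, W) = Add(C, -247) = Add(-247, C))
Add(Function('u')(Function('S')(-20), -123), 174409) = Add(Add(-247, Pow(10, Rational(1, 2))), 174409) = Add(174162, Pow(10, Rational(1, 2)))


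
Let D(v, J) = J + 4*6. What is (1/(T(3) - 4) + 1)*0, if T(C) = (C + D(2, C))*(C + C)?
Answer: 0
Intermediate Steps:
D(v, J) = 24 + J (D(v, J) = J + 24 = 24 + J)
T(C) = 2*C*(24 + 2*C) (T(C) = (C + (24 + C))*(C + C) = (24 + 2*C)*(2*C) = 2*C*(24 + 2*C))
(1/(T(3) - 4) + 1)*0 = (1/(4*3*(12 + 3) - 4) + 1)*0 = (1/(4*3*15 - 4) + 1)*0 = (1/(180 - 4) + 1)*0 = (1/176 + 1)*0 = (177/176)*0 = 0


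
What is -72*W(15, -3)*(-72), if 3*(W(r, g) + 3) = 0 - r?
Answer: -41472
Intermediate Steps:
W(r, g) = -3 - r/3 (W(r, g) = -3 + (0 - r)/3 = -3 + (-r)/3 = -3 - r/3)
-72*W(15, -3)*(-72) = -72*(-3 - ⅓*15)*(-72) = -72*(-3 - 5)*(-72) = -72*(-8)*(-72) = 576*(-72) = -41472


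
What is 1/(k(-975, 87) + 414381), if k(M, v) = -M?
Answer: 1/415356 ≈ 2.4076e-6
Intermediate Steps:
1/(k(-975, 87) + 414381) = 1/(-1*(-975) + 414381) = 1/(975 + 414381) = 1/415356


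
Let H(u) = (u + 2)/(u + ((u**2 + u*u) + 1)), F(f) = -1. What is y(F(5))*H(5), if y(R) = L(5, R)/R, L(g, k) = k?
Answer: 1/8 ≈ 0.12500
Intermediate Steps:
H(u) = (2 + u)/(1 + u + 2*u**2) (H(u) = (2 + u)/(u + ((u**2 + u**2) + 1)) = (2 + u)/(u + (2*u**2 + 1)) = (2 + u)/(u + (1 + 2*u**2)) = (2 + u)/(1 + u + 2*u**2))
y(R) = 1 (y(R) = R/R = 1)
y(F(5))*H(5) = 1*((2 + 5)/(1 + 5 + 2*5**2)) = 1*(7/(1 + 5 + 2*25)) = 1*(7/(1 + 5 + 50)) = 1*(7/56) = 1*((1/56)*7) = 1*(1/8) = 1/8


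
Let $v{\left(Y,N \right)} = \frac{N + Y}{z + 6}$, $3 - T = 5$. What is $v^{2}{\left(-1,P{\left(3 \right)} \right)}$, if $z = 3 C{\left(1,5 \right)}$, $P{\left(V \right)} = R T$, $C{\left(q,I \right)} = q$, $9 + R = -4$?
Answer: $\frac{625}{81} \approx 7.716$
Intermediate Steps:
$R = -13$ ($R = -9 - 4 = -13$)
$T = -2$ ($T = 3 - 5 = -2$)
$P{\left(V \right)} = 26$ ($P{\left(V \right)} = \left(-13\right) \left(-2\right) = 26$)
$z = 3$ ($z = 3 \cdot 1 = 3$)
$v{\left(Y,N \right)} = \frac{N}{9} + \frac{Y}{9}$ ($v{\left(Y,N \right)} = \frac{N + Y}{3 + 6} = \frac{N + Y}{9} = \left(N + Y\right) \frac{1}{9} = \frac{N}{9} + \frac{Y}{9}$)
$v^{2}{\left(-1,P{\left(3 \right)} \right)} = \left(\frac{1}{9} \cdot 26 + \frac{1}{9} \left(-1\right)\right)^{2} = \left(\frac{26}{9} - \frac{1}{9}\right)^{2} = \left(\frac{25}{9}\right)^{2} = \frac{625}{81}$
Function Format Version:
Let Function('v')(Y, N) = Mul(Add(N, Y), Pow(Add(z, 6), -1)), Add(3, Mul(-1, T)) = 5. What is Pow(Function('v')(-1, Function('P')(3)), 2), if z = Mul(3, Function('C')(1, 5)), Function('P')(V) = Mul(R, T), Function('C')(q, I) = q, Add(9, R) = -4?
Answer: Rational(625, 81) ≈ 7.7160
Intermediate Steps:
R = -13 (R = Add(-9, -4) = -13)
T = -2 (T = Add(3, Mul(-1, 5)) = Add(3, -5) = -2)
Function('P')(V) = 26 (Function('P')(V) = Mul(-13, -2) = 26)
z = 3 (z = Mul(3, 1) = 3)
Function('v')(Y, N) = Add(Mul(Rational(1, 9), N), Mul(Rational(1, 9), Y)) (Function('v')(Y, N) = Mul(Add(N, Y), Pow(Add(3, 6), -1)) = Mul(Add(N, Y), Pow(9, -1)) = Mul(Add(N, Y), Rational(1, 9)) = Add(Mul(Rational(1, 9), N), Mul(Rational(1, 9), Y)))
Pow(Function('v')(-1, Function('P')(3)), 2) = Pow(Add(Mul(Rational(1, 9), 26), Mul(Rational(1, 9), -1)), 2) = Pow(Add(Rational(26, 9), Rational(-1, 9)), 2) = Pow(Rational(25, 9), 2) = Rational(625, 81)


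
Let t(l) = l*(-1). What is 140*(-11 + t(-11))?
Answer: 0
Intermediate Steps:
t(l) = -l
140*(-11 + t(-11)) = 140*(-11 - 1*(-11)) = 140*(-11 + 11) = 140*0 = 0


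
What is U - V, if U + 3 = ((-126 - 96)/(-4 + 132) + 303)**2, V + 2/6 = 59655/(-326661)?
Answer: 121435176974885/1338003456 ≈ 90759.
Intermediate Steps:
V = -168542/326661 (V = -1/3 + 59655/(-326661) = -1/3 + 59655*(-1/326661) = -1/3 - 19885/108887 = -168542/326661 ≈ -0.51595)
U = 371744673/4096 (U = -3 + ((-126 - 96)/(-4 + 132) + 303)**2 = -3 + (-222/128 + 303)**2 = -3 + (-222*1/128 + 303)**2 = -3 + (-111/64 + 303)**2 = -3 + (19281/64)**2 = -3 + 371756961/4096 = 371744673/4096 ≈ 90758.)
U - V = 371744673/4096 - 1*(-168542/326661) = 371744673/4096 + 168542/326661 = 121435176974885/1338003456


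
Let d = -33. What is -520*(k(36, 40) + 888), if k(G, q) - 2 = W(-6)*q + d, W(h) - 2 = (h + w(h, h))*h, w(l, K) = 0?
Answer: -1236040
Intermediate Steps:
W(h) = 2 + h² (W(h) = 2 + (h + 0)*h = 2 + h*h = 2 + h²)
k(G, q) = -31 + 38*q (k(G, q) = 2 + ((2 + (-6)²)*q - 33) = 2 + ((2 + 36)*q - 33) = 2 + (38*q - 33) = 2 + (-33 + 38*q) = -31 + 38*q)
-520*(k(36, 40) + 888) = -520*((-31 + 38*40) + 888) = -520*((-31 + 1520) + 888) = -520*(1489 + 888) = -520*2377 = -1236040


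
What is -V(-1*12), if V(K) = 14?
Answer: -14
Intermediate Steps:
-V(-1*12) = -1*14 = -14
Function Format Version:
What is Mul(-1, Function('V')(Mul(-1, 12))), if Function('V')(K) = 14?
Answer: -14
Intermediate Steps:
Mul(-1, Function('V')(Mul(-1, 12))) = Mul(-1, 14) = -14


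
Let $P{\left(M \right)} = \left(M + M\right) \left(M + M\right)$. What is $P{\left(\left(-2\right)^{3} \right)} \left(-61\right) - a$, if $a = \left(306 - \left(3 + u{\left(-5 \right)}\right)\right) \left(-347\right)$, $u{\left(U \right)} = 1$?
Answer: $89178$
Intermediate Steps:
$P{\left(M \right)} = 4 M^{2}$ ($P{\left(M \right)} = 2 M 2 M = 4 M^{2}$)
$a = -104794$ ($a = \left(306 - 4\right) \left(-347\right) = 302 \left(-347\right) = -104794$)
$P{\left(\left(-2\right)^{3} \right)} \left(-61\right) - a = 4 \left(\left(-2\right)^{3}\right)^{2} \left(-61\right) - -104794 = 4 \left(-8\right)^{2} \left(-61\right) + 104794 = 4 \cdot 64 \left(-61\right) + 104794 = 256 \left(-61\right) + 104794 = -15616 + 104794 = 89178$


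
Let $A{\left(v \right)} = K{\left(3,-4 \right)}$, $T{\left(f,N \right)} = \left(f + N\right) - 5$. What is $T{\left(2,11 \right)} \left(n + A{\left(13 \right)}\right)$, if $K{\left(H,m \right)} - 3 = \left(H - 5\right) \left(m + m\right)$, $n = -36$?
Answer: $-136$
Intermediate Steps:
$T{\left(f,N \right)} = -5 + N + f$ ($T{\left(f,N \right)} = \left(N + f\right) - 5 = -5 + N + f$)
$K{\left(H,m \right)} = 3 + 2 m \left(-5 + H\right)$ ($K{\left(H,m \right)} = 3 + \left(H - 5\right) \left(m + m\right) = 3 + \left(-5 + H\right) 2 m = 3 + 2 m \left(-5 + H\right)$)
$A{\left(v \right)} = 19$ ($A{\left(v \right)} = 3 - -40 + 2 \cdot 3 \left(-4\right) = 3 + 40 - 24 = 19$)
$T{\left(2,11 \right)} \left(n + A{\left(13 \right)}\right) = \left(-5 + 11 + 2\right) \left(-36 + 19\right) = 8 \left(-17\right) = -136$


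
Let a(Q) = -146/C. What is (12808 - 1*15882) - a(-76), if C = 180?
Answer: -276587/90 ≈ -3073.2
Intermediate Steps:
a(Q) = -73/90 (a(Q) = -146/180 = -146*1/180 = -73/90)
(12808 - 1*15882) - a(-76) = (12808 - 1*15882) - 1*(-73/90) = (12808 - 15882) + 73/90 = -3074 + 73/90 = -276587/90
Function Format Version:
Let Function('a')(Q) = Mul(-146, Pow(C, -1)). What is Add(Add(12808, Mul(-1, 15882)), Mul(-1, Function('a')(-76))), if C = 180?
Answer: Rational(-276587, 90) ≈ -3073.2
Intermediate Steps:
Function('a')(Q) = Rational(-73, 90) (Function('a')(Q) = Mul(-146, Pow(180, -1)) = Mul(-146, Rational(1, 180)) = Rational(-73, 90))
Add(Add(12808, Mul(-1, 15882)), Mul(-1, Function('a')(-76))) = Add(Add(12808, Mul(-1, 15882)), Mul(-1, Rational(-73, 90))) = Add(Add(12808, -15882), Rational(73, 90)) = Add(-3074, Rational(73, 90)) = Rational(-276587, 90)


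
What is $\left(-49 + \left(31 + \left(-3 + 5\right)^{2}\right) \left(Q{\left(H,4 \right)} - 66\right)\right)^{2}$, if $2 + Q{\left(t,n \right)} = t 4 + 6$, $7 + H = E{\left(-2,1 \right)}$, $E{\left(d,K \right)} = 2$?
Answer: $8520561$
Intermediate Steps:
$H = -5$ ($H = -7 + 2 = -5$)
$Q{\left(t,n \right)} = 4 + 4 t$ ($Q{\left(t,n \right)} = -2 + \left(t 4 + 6\right) = -2 + \left(4 t + 6\right) = -2 + \left(6 + 4 t\right) = 4 + 4 t$)
$\left(-49 + \left(31 + \left(-3 + 5\right)^{2}\right) \left(Q{\left(H,4 \right)} - 66\right)\right)^{2} = \left(-49 + \left(31 + \left(-3 + 5\right)^{2}\right) \left(\left(4 + 4 \left(-5\right)\right) - 66\right)\right)^{2} = \left(-49 + \left(31 + 2^{2}\right) \left(\left(4 - 20\right) - 66\right)\right)^{2} = \left(-49 + \left(31 + 4\right) \left(-16 - 66\right)\right)^{2} = \left(-49 + 35 \left(-82\right)\right)^{2} = \left(-49 - 2870\right)^{2} = \left(-2919\right)^{2} = 8520561$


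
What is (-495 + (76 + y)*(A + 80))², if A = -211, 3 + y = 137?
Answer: 784280025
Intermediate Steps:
y = 134 (y = -3 + 137 = 134)
(-495 + (76 + y)*(A + 80))² = (-495 + (76 + 134)*(-211 + 80))² = (-495 + 210*(-131))² = (-495 - 27510)² = (-28005)² = 784280025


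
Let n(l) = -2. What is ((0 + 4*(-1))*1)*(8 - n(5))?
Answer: -40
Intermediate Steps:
((0 + 4*(-1))*1)*(8 - n(5)) = ((0 + 4*(-1))*1)*(8 - 1*(-2)) = ((0 - 4)*1)*(8 + 2) = -4*1*10 = -4*10 = -40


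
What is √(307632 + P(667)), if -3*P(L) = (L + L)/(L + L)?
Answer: √2768685/3 ≈ 554.65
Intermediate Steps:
P(L) = -⅓ (P(L) = -(L + L)/(3*(L + L)) = -2*L/(3*(2*L)) = -2*L*1/(2*L)/3 = -⅓*1 = -⅓)
√(307632 + P(667)) = √(307632 - ⅓) = √(922895/3) = √2768685/3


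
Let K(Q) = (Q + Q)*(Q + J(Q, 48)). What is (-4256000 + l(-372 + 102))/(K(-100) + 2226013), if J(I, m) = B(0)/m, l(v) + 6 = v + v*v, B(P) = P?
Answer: -4183376/2246013 ≈ -1.8626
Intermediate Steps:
l(v) = -6 + v + v**2 (l(v) = -6 + (v + v*v) = -6 + (v + v**2) = -6 + v + v**2)
J(I, m) = 0 (J(I, m) = 0/m = 0)
K(Q) = 2*Q**2 (K(Q) = (Q + Q)*(Q + 0) = (2*Q)*Q = 2*Q**2)
(-4256000 + l(-372 + 102))/(K(-100) + 2226013) = (-4256000 + (-6 + (-372 + 102) + (-372 + 102)**2))/(2*(-100)**2 + 2226013) = (-4256000 + (-6 - 270 + (-270)**2))/(2*10000 + 2226013) = (-4256000 + (-6 - 270 + 72900))/(20000 + 2226013) = (-4256000 + 72624)/2246013 = -4183376*1/2246013 = -4183376/2246013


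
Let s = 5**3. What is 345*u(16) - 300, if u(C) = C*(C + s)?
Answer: 778020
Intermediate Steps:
s = 125
u(C) = C*(125 + C) (u(C) = C*(C + 125) = C*(125 + C))
345*u(16) - 300 = 345*(16*(125 + 16)) - 300 = 345*(16*141) - 300 = 345*2256 - 300 = 778320 - 300 = 778020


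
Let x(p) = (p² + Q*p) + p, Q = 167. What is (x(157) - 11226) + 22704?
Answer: 62503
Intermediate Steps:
x(p) = p² + 168*p (x(p) = (p² + 167*p) + p = p² + 168*p)
(x(157) - 11226) + 22704 = (157*(168 + 157) - 11226) + 22704 = (157*325 - 11226) + 22704 = (51025 - 11226) + 22704 = 39799 + 22704 = 62503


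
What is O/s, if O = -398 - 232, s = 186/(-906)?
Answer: 95130/31 ≈ 3068.7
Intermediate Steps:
s = -31/151 (s = 186*(-1/906) = -31/151 ≈ -0.20530)
O = -630
O/s = -630/(-31/151) = -630*(-151/31) = 95130/31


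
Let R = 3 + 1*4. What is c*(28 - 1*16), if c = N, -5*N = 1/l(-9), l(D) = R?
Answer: -12/35 ≈ -0.34286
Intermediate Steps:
R = 7 (R = 3 + 4 = 7)
l(D) = 7
N = -1/35 (N = -1/5/7 = -1/5*1/7 = -1/35 ≈ -0.028571)
c = -1/35 ≈ -0.028571
c*(28 - 1*16) = -(28 - 1*16)/35 = -(28 - 16)/35 = -1/35*12 = -12/35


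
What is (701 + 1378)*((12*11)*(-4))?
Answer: -1097712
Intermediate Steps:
(701 + 1378)*((12*11)*(-4)) = 2079*(132*(-4)) = 2079*(-528) = -1097712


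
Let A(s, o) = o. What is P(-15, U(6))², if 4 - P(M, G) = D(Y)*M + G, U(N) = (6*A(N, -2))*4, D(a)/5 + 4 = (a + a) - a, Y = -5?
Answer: 388129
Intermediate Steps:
D(a) = -20 + 5*a (D(a) = -20 + 5*((a + a) - a) = -20 + 5*(2*a - a) = -20 + 5*a)
U(N) = -48 (U(N) = (6*(-2))*4 = -12*4 = -48)
P(M, G) = 4 - G + 45*M (P(M, G) = 4 - ((-20 + 5*(-5))*M + G) = 4 - ((-20 - 25)*M + G) = 4 - (-45*M + G) = 4 - (G - 45*M) = 4 + (-G + 45*M) = 4 - G + 45*M)
P(-15, U(6))² = (4 - 1*(-48) + 45*(-15))² = (4 + 48 - 675)² = (-623)² = 388129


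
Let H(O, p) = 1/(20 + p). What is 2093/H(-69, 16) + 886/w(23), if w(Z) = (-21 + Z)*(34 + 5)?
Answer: 2939015/39 ≈ 75359.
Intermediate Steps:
w(Z) = -819 + 39*Z (w(Z) = (-21 + Z)*39 = -819 + 39*Z)
2093/H(-69, 16) + 886/w(23) = 2093/(1/(20 + 16)) + 886/(-819 + 39*23) = 2093/(1/36) + 886/(-819 + 897) = 2093/(1/36) + 886/78 = 2093*36 + 886*(1/78) = 75348 + 443/39 = 2939015/39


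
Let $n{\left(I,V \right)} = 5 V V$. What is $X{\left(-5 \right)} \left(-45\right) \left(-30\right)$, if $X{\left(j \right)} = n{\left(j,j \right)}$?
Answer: $168750$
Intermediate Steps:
$n{\left(I,V \right)} = 5 V^{2}$
$X{\left(j \right)} = 5 j^{2}$
$X{\left(-5 \right)} \left(-45\right) \left(-30\right) = 5 \left(-5\right)^{2} \left(-45\right) \left(-30\right) = 5 \cdot 25 \left(-45\right) \left(-30\right) = 125 \left(-45\right) \left(-30\right) = \left(-5625\right) \left(-30\right) = 168750$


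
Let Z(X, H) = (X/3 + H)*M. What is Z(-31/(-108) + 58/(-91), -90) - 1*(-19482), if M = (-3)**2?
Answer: 61166029/3276 ≈ 18671.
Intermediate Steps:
M = 9
Z(X, H) = 3*X + 9*H (Z(X, H) = (X/3 + H)*9 = (H + X/3)*9 = 3*X + 9*H)
Z(-31/(-108) + 58/(-91), -90) - 1*(-19482) = (3*(-31/(-108) + 58/(-91)) + 9*(-90)) - 1*(-19482) = (3*(-31*(-1/108) + 58*(-1/91)) - 810) + 19482 = (3*(31/108 - 58/91) - 810) + 19482 = (3*(-3443/9828) - 810) + 19482 = (-3443/3276 - 810) + 19482 = -2657003/3276 + 19482 = 61166029/3276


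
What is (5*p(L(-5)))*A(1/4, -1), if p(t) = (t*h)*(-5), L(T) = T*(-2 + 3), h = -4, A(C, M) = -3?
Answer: 1500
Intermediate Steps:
L(T) = T (L(T) = T*1 = T)
p(t) = 20*t (p(t) = (t*(-4))*(-5) = -4*t*(-5) = 20*t)
(5*p(L(-5)))*A(1/4, -1) = (5*(20*(-5)))*(-3) = (5*(-100))*(-3) = -500*(-3) = 1500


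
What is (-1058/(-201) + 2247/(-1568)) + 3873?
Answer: 174550423/45024 ≈ 3876.8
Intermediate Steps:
(-1058/(-201) + 2247/(-1568)) + 3873 = (-1058*(-1/201) + 2247*(-1/1568)) + 3873 = (1058/201 - 321/224) + 3873 = 172471/45024 + 3873 = 174550423/45024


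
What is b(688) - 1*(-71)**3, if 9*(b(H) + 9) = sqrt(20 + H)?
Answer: 357902 + 2*sqrt(177)/9 ≈ 3.5791e+5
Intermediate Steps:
b(H) = -9 + sqrt(20 + H)/9
b(688) - 1*(-71)**3 = (-9 + sqrt(20 + 688)/9) - 1*(-71)**3 = (-9 + sqrt(708)/9) - 1*(-357911) = (-9 + (2*sqrt(177))/9) + 357911 = (-9 + 2*sqrt(177)/9) + 357911 = 357902 + 2*sqrt(177)/9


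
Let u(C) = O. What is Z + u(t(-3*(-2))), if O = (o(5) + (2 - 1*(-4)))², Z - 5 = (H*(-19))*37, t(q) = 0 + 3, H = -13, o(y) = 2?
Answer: 9208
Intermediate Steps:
t(q) = 3
Z = 9144 (Z = 5 - 13*(-19)*37 = 5 + 247*37 = 5 + 9139 = 9144)
O = 64 (O = (2 + (2 - 1*(-4)))² = (2 + (2 + 4))² = (2 + 6)² = 8² = 64)
u(C) = 64
Z + u(t(-3*(-2))) = 9144 + 64 = 9208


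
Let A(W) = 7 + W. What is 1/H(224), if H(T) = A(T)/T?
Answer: 32/33 ≈ 0.96970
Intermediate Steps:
H(T) = (7 + T)/T
1/H(224) = 1/((7 + 224)/224) = 1/((1/224)*231) = 1/(33/32) = 32/33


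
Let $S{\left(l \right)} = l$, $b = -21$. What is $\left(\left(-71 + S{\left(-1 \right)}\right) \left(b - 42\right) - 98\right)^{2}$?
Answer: $19695844$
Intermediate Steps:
$\left(\left(-71 + S{\left(-1 \right)}\right) \left(b - 42\right) - 98\right)^{2} = \left(\left(-71 - 1\right) \left(-21 - 42\right) - 98\right)^{2} = \left(\left(-72\right) \left(-63\right) - 98\right)^{2} = \left(4536 - 98\right)^{2} = 4438^{2} = 19695844$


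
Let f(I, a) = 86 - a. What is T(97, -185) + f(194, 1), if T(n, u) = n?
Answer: 182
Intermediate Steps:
T(97, -185) + f(194, 1) = 97 + (86 - 1*1) = 97 + (86 - 1) = 97 + 85 = 182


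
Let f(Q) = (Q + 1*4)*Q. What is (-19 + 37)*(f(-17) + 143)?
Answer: 6552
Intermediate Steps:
f(Q) = Q*(4 + Q) (f(Q) = (Q + 4)*Q = (4 + Q)*Q = Q*(4 + Q))
(-19 + 37)*(f(-17) + 143) = (-19 + 37)*(-17*(4 - 17) + 143) = 18*(-17*(-13) + 143) = 18*(221 + 143) = 18*364 = 6552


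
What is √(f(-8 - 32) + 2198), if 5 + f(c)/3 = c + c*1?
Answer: √1943 ≈ 44.079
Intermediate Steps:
f(c) = -15 + 6*c (f(c) = -15 + 3*(c + c*1) = -15 + 3*(c + c) = -15 + 3*(2*c) = -15 + 6*c)
√(f(-8 - 32) + 2198) = √((-15 + 6*(-8 - 32)) + 2198) = √((-15 + 6*(-40)) + 2198) = √((-15 - 240) + 2198) = √(-255 + 2198) = √1943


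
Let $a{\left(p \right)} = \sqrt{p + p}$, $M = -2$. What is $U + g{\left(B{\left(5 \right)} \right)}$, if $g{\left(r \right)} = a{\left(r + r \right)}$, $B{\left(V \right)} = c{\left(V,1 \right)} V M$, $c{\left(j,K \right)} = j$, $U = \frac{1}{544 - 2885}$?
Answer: $- \frac{1}{2341} + 10 i \sqrt{2} \approx -0.00042717 + 14.142 i$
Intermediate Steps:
$U = - \frac{1}{2341}$ ($U = \frac{1}{-2341} = - \frac{1}{2341} \approx -0.00042717$)
$a{\left(p \right)} = \sqrt{2} \sqrt{p}$ ($a{\left(p \right)} = \sqrt{2 p} = \sqrt{2} \sqrt{p}$)
$B{\left(V \right)} = - 2 V^{2}$ ($B{\left(V \right)} = V V \left(-2\right) = V^{2} \left(-2\right) = - 2 V^{2}$)
$g{\left(r \right)} = 2 \sqrt{r}$ ($g{\left(r \right)} = \sqrt{2} \sqrt{r + r} = \sqrt{2} \sqrt{2 r} = \sqrt{2} \sqrt{2} \sqrt{r} = 2 \sqrt{r}$)
$U + g{\left(B{\left(5 \right)} \right)} = - \frac{1}{2341} + 2 \sqrt{- 2 \cdot 5^{2}} = - \frac{1}{2341} + 2 \sqrt{\left(-2\right) 25} = - \frac{1}{2341} + 2 \sqrt{-50} = - \frac{1}{2341} + 2 \cdot 5 i \sqrt{2} = - \frac{1}{2341} + 10 i \sqrt{2}$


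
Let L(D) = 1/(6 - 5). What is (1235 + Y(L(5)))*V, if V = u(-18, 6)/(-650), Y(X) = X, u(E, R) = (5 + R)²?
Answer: -74778/325 ≈ -230.09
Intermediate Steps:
L(D) = 1 (L(D) = 1/1 = 1)
V = -121/650 (V = (5 + 6)²/(-650) = 11²*(-1/650) = 121*(-1/650) = -121/650 ≈ -0.18615)
(1235 + Y(L(5)))*V = (1235 + 1)*(-121/650) = 1236*(-121/650) = -74778/325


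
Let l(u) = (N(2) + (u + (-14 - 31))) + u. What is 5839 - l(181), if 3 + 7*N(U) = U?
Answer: 38655/7 ≈ 5522.1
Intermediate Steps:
N(U) = -3/7 + U/7
l(u) = -316/7 + 2*u (l(u) = ((-3/7 + (⅐)*2) + (u + (-14 - 31))) + u = ((-3/7 + 2/7) + (u - 45)) + u = (-⅐ + (-45 + u)) + u = (-316/7 + u) + u = -316/7 + 2*u)
5839 - l(181) = 5839 - (-316/7 + 2*181) = 5839 - (-316/7 + 362) = 5839 - 1*2218/7 = 5839 - 2218/7 = 38655/7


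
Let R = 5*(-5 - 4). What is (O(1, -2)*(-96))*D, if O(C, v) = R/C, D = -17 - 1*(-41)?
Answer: 103680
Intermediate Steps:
D = 24 (D = -17 + 41 = 24)
R = -45 (R = 5*(-9) = -45)
O(C, v) = -45/C
(O(1, -2)*(-96))*D = (-45/1*(-96))*24 = (-45*1*(-96))*24 = -45*(-96)*24 = 4320*24 = 103680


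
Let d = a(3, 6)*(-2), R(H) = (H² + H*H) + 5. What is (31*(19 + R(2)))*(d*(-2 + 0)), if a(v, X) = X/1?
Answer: 23808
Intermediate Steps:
a(v, X) = X (a(v, X) = X*1 = X)
R(H) = 5 + 2*H² (R(H) = (H² + H²) + 5 = 2*H² + 5 = 5 + 2*H²)
d = -12 (d = 6*(-2) = -12)
(31*(19 + R(2)))*(d*(-2 + 0)) = (31*(19 + (5 + 2*2²)))*(-12*(-2 + 0)) = (31*(19 + (5 + 2*4)))*(-12*(-2)) = (31*(19 + (5 + 8)))*24 = (31*(19 + 13))*24 = (31*32)*24 = 992*24 = 23808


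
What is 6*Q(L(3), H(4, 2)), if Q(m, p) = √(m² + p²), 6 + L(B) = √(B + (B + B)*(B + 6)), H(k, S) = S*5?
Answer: 6*√(193 - 12*√57) ≈ 60.716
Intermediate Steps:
H(k, S) = 5*S
L(B) = -6 + √(B + 2*B*(6 + B)) (L(B) = -6 + √(B + (B + B)*(B + 6)) = -6 + √(B + (2*B)*(6 + B)) = -6 + √(B + 2*B*(6 + B)))
6*Q(L(3), H(4, 2)) = 6*√((-6 + √(3*(13 + 2*3)))² + (5*2)²) = 6*√((-6 + √(3*(13 + 6)))² + 10²) = 6*√((-6 + √(3*19))² + 100) = 6*√((-6 + √57)² + 100) = 6*√(100 + (-6 + √57)²)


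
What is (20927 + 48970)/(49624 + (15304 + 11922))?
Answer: 69897/76850 ≈ 0.90952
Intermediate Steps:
(20927 + 48970)/(49624 + (15304 + 11922)) = 69897/(49624 + 27226) = 69897/76850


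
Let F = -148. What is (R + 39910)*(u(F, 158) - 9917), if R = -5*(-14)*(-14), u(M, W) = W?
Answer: -379917870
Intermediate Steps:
R = -980 (R = 70*(-14) = -980)
(R + 39910)*(u(F, 158) - 9917) = (-980 + 39910)*(158 - 9917) = 38930*(-9759) = -379917870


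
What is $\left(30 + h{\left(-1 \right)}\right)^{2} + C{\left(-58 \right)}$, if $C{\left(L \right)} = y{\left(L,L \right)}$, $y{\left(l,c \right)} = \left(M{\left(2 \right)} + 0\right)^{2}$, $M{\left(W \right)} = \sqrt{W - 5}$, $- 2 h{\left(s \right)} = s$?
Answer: $\frac{3709}{4} \approx 927.25$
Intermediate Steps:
$h{\left(s \right)} = - \frac{s}{2}$
$M{\left(W \right)} = \sqrt{-5 + W}$
$y{\left(l,c \right)} = -3$ ($y{\left(l,c \right)} = \left(\sqrt{-5 + 2} + 0\right)^{2} = \left(\sqrt{-3} + 0\right)^{2} = \left(i \sqrt{3} + 0\right)^{2} = \left(i \sqrt{3}\right)^{2} = -3$)
$C{\left(L \right)} = -3$
$\left(30 + h{\left(-1 \right)}\right)^{2} + C{\left(-58 \right)} = \left(30 - - \frac{1}{2}\right)^{2} - 3 = \left(30 + \frac{1}{2}\right)^{2} - 3 = \left(\frac{61}{2}\right)^{2} - 3 = \frac{3721}{4} - 3 = \frac{3709}{4}$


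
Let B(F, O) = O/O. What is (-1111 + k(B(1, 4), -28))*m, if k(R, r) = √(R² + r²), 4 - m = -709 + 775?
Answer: 68882 - 62*√785 ≈ 67145.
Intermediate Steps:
B(F, O) = 1
m = -62 (m = 4 - (-709 + 775) = 4 - 1*66 = 4 - 66 = -62)
(-1111 + k(B(1, 4), -28))*m = (-1111 + √(1² + (-28)²))*(-62) = (-1111 + √(1 + 784))*(-62) = (-1111 + √785)*(-62) = 68882 - 62*√785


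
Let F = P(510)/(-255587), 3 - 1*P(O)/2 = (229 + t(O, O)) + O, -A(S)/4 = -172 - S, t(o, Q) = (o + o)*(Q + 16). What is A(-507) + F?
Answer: -341412068/255587 ≈ -1335.8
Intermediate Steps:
t(o, Q) = 2*o*(16 + Q) (t(o, Q) = (2*o)*(16 + Q) = 2*o*(16 + Q))
A(S) = 688 + 4*S (A(S) = -4*(-172 - S) = 688 + 4*S)
P(O) = -452 - 2*O - 4*O*(16 + O) (P(O) = 6 - 2*((229 + 2*O*(16 + O)) + O) = 6 - 2*(229 + O + 2*O*(16 + O)) = 6 + (-458 - 2*O - 4*O*(16 + O)) = -452 - 2*O - 4*O*(16 + O))
F = 1074512/255587 (F = (-452 - 66*510 - 4*510²)/(-255587) = (-452 - 33660 - 4*260100)*(-1/255587) = (-452 - 33660 - 1040400)*(-1/255587) = -1074512*(-1/255587) = 1074512/255587 ≈ 4.2041)
A(-507) + F = (688 + 4*(-507)) + 1074512/255587 = (688 - 2028) + 1074512/255587 = -1340 + 1074512/255587 = -341412068/255587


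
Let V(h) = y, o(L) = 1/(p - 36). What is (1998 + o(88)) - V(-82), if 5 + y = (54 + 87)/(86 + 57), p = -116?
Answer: 43515633/21736 ≈ 2002.0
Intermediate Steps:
o(L) = -1/152 (o(L) = 1/(-116 - 36) = 1/(-152) = -1/152)
y = -574/143 (y = -5 + (54 + 87)/(86 + 57) = -5 + 141/143 = -574/143 ≈ -4.0140)
V(h) = -574/143
(1998 + o(88)) - V(-82) = (1998 - 1/152) - 1*(-574/143) = 303695/152 + 574/143 = 43515633/21736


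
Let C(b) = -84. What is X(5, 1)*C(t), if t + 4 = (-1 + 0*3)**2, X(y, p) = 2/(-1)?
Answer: 168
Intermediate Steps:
X(y, p) = -2 (X(y, p) = 2*(-1) = -2)
t = -3 (t = -4 + (-1 + 0*3)**2 = -4 + (-1 + 0)**2 = -4 + (-1)**2 = -4 + 1 = -3)
X(5, 1)*C(t) = -2*(-84) = 168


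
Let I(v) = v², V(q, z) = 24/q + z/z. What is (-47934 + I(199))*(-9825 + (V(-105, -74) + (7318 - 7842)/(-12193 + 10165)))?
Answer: 111743190991/1365 ≈ 8.1863e+7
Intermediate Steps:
V(q, z) = 1 + 24/q (V(q, z) = 24/q + 1 = 1 + 24/q)
(-47934 + I(199))*(-9825 + (V(-105, -74) + (7318 - 7842)/(-12193 + 10165))) = (-47934 + 199²)*(-9825 + ((24 - 105)/(-105) + (7318 - 7842)/(-12193 + 10165))) = (-47934 + 39601)*(-9825 + (-1/105*(-81) - 524/(-2028))) = -8333*(-9825 + (27/35 - 524*(-1/2028))) = -8333*(-9825 + (27/35 + 131/507)) = -8333*(-9825 + 18274/17745) = -8333*(-174326351/17745) = 111743190991/1365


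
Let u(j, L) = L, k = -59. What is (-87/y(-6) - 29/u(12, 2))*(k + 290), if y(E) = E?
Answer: 0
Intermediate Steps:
(-87/y(-6) - 29/u(12, 2))*(k + 290) = (-87/(-6) - 29/2)*(-59 + 290) = (-87*(-⅙) - 29*½)*231 = (29/2 - 29/2)*231 = 0*231 = 0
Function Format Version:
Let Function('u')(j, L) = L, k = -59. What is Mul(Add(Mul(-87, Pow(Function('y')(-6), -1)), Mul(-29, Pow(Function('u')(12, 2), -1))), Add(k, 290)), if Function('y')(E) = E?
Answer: 0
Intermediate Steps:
Mul(Add(Mul(-87, Pow(Function('y')(-6), -1)), Mul(-29, Pow(Function('u')(12, 2), -1))), Add(k, 290)) = Mul(Add(Mul(-87, Pow(-6, -1)), Mul(-29, Pow(2, -1))), Add(-59, 290)) = Mul(Add(Mul(-87, Rational(-1, 6)), Mul(-29, Rational(1, 2))), 231) = Mul(Add(Rational(29, 2), Rational(-29, 2)), 231) = Mul(0, 231) = 0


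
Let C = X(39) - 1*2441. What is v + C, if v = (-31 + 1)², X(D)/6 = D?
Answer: -1307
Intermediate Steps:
X(D) = 6*D
C = -2207 (C = 6*39 - 1*2441 = 234 - 2441 = -2207)
v = 900 (v = (-30)² = 900)
v + C = 900 - 2207 = -1307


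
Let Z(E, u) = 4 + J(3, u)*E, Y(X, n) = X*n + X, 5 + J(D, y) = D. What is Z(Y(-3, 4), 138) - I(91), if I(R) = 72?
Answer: -38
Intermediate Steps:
J(D, y) = -5 + D
Y(X, n) = X + X*n
Z(E, u) = 4 - 2*E (Z(E, u) = 4 + (-5 + 3)*E = 4 - 2*E)
Z(Y(-3, 4), 138) - I(91) = (4 - (-6)*(1 + 4)) - 1*72 = (4 - (-6)*5) - 72 = (4 - 2*(-15)) - 72 = (4 + 30) - 72 = 34 - 72 = -38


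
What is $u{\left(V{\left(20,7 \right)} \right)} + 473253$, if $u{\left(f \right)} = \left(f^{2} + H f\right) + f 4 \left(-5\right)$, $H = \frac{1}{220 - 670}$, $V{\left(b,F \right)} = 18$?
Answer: $\frac{11830424}{25} \approx 4.7322 \cdot 10^{5}$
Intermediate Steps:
$H = - \frac{1}{450}$ ($H = \frac{1}{-450} = - \frac{1}{450} \approx -0.0022222$)
$u{\left(f \right)} = f^{2} - \frac{9001 f}{450}$ ($u{\left(f \right)} = \left(f^{2} - \frac{f}{450}\right) + f 4 \left(-5\right) = \left(f^{2} - \frac{f}{450}\right) + 4 f \left(-5\right) = \left(f^{2} - \frac{f}{450}\right) - 20 f = f^{2} - \frac{9001 f}{450}$)
$u{\left(V{\left(20,7 \right)} \right)} + 473253 = \frac{1}{450} \cdot 18 \left(-9001 + 450 \cdot 18\right) + 473253 = \frac{1}{450} \cdot 18 \left(-9001 + 8100\right) + 473253 = \frac{1}{450} \cdot 18 \left(-901\right) + 473253 = - \frac{901}{25} + 473253 = \frac{11830424}{25}$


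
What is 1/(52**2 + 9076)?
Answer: 1/11780 ≈ 8.4890e-5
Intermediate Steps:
1/(52**2 + 9076) = 1/(2704 + 9076) = 1/11780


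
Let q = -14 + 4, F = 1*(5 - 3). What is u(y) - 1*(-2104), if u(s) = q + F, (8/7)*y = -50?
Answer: 2096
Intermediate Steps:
y = -175/4 (y = (7/8)*(-50) = -175/4 ≈ -43.750)
F = 2 (F = 1*2 = 2)
q = -10
u(s) = -8 (u(s) = -10 + 2 = -8)
u(y) - 1*(-2104) = -8 - 1*(-2104) = -8 + 2104 = 2096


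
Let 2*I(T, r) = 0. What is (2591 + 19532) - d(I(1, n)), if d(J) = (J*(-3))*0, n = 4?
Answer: 22123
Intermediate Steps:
I(T, r) = 0 (I(T, r) = (1/2)*0 = 0)
d(J) = 0 (d(J) = -3*J*0 = 0)
(2591 + 19532) - d(I(1, n)) = (2591 + 19532) - 1*0 = 22123 + 0 = 22123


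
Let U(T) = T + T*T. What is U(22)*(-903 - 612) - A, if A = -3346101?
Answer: 2579511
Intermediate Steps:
U(T) = T + T²
U(22)*(-903 - 612) - A = (22*(1 + 22))*(-903 - 612) - 1*(-3346101) = (22*23)*(-1515) + 3346101 = 506*(-1515) + 3346101 = -766590 + 3346101 = 2579511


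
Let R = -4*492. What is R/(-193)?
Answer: 1968/193 ≈ 10.197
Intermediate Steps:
R = -1968
R/(-193) = -1968/(-193) = -1968*(-1/193) = 1968/193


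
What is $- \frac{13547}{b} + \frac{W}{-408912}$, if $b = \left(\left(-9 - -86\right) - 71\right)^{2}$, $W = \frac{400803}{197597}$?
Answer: $- \frac{91216224546893}{242399353392} \approx -376.31$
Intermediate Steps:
$W = \frac{400803}{197597}$ ($W = 400803 \cdot \frac{1}{197597} = \frac{400803}{197597} \approx 2.0284$)
$b = 36$ ($b = \left(\left(-9 + 86\right) - 71\right)^{2} = \left(77 - 71\right)^{2} = 6^{2} = 36$)
$- \frac{13547}{b} + \frac{W}{-408912} = - \frac{13547}{36} + \frac{400803}{197597 \left(-408912\right)} = \left(-13547\right) \frac{1}{36} + \frac{400803}{197597} \left(- \frac{1}{408912}\right) = - \frac{13547}{36} - \frac{133601}{26933261488} = - \frac{91216224546893}{242399353392}$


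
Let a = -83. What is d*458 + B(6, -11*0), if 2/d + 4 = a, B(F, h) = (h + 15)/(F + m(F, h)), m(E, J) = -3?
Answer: -481/87 ≈ -5.5287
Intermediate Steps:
B(F, h) = (15 + h)/(-3 + F) (B(F, h) = (h + 15)/(F - 3) = (15 + h)/(-3 + F))
d = -2/87 (d = 2/(-4 - 83) = 2/(-87) = 2*(-1/87) = -2/87 ≈ -0.022988)
d*458 + B(6, -11*0) = -2/87*458 + (15 - 11*0)/(-3 + 6) = -916/87 + (15 + 0)/3 = -916/87 + (⅓)*15 = -916/87 + 5 = -481/87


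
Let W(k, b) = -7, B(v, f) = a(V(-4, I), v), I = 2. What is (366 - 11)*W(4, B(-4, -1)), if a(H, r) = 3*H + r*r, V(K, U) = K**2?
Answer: -2485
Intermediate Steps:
a(H, r) = r**2 + 3*H (a(H, r) = 3*H + r**2 = r**2 + 3*H)
B(v, f) = 48 + v**2 (B(v, f) = v**2 + 3*(-4)**2 = v**2 + 3*16 = v**2 + 48 = 48 + v**2)
(366 - 11)*W(4, B(-4, -1)) = (366 - 11)*(-7) = 355*(-7) = -2485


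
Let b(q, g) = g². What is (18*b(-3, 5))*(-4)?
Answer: -1800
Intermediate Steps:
(18*b(-3, 5))*(-4) = (18*5²)*(-4) = (18*25)*(-4) = 450*(-4) = -1800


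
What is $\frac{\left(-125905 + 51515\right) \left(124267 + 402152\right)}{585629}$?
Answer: $- \frac{39160309410}{585629} \approx -66869.0$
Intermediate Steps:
$\frac{\left(-125905 + 51515\right) \left(124267 + 402152\right)}{585629} = \left(-74390\right) 526419 \cdot \frac{1}{585629} = \left(-39160309410\right) \frac{1}{585629} = - \frac{39160309410}{585629}$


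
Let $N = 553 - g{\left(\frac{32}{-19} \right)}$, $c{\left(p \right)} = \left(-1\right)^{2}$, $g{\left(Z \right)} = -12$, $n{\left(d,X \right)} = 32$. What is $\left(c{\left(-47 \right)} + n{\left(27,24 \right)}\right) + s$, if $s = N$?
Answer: $598$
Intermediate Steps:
$c{\left(p \right)} = 1$
$N = 565$ ($N = 553 - -12 = 553 + 12 = 565$)
$s = 565$
$\left(c{\left(-47 \right)} + n{\left(27,24 \right)}\right) + s = \left(1 + 32\right) + 565 = 33 + 565 = 598$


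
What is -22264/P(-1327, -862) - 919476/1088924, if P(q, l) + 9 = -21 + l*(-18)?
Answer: -4810351159/2107884633 ≈ -2.2821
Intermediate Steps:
P(q, l) = -30 - 18*l (P(q, l) = -9 + (-21 + l*(-18)) = -9 + (-21 - 18*l) = -30 - 18*l)
-22264/P(-1327, -862) - 919476/1088924 = -22264/(-30 - 18*(-862)) - 919476/1088924 = -22264/(-30 + 15516) - 919476*1/1088924 = -22264/15486 - 229869/272231 = -22264*1/15486 - 229869/272231 = -11132/7743 - 229869/272231 = -4810351159/2107884633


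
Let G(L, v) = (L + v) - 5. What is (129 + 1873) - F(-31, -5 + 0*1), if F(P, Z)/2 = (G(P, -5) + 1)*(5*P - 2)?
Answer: -10558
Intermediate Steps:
G(L, v) = -5 + L + v
F(P, Z) = 2*(-9 + P)*(-2 + 5*P) (F(P, Z) = 2*(((-5 + P - 5) + 1)*(5*P - 2)) = 2*(((-10 + P) + 1)*(-2 + 5*P)) = 2*((-9 + P)*(-2 + 5*P)) = 2*(-9 + P)*(-2 + 5*P))
(129 + 1873) - F(-31, -5 + 0*1) = (129 + 1873) - (36 - 94*(-31) + 10*(-31)**2) = 2002 - (36 + 2914 + 10*961) = 2002 - (36 + 2914 + 9610) = 2002 - 1*12560 = 2002 - 12560 = -10558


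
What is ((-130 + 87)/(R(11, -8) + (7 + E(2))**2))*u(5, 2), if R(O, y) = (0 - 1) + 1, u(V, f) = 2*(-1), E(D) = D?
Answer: 86/81 ≈ 1.0617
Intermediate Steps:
u(V, f) = -2
R(O, y) = 0 (R(O, y) = -1 + 1 = 0)
((-130 + 87)/(R(11, -8) + (7 + E(2))**2))*u(5, 2) = ((-130 + 87)/(0 + (7 + 2)**2))*(-2) = -43/(0 + 9**2)*(-2) = -43/(0 + 81)*(-2) = -43/81*(-2) = 86/81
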